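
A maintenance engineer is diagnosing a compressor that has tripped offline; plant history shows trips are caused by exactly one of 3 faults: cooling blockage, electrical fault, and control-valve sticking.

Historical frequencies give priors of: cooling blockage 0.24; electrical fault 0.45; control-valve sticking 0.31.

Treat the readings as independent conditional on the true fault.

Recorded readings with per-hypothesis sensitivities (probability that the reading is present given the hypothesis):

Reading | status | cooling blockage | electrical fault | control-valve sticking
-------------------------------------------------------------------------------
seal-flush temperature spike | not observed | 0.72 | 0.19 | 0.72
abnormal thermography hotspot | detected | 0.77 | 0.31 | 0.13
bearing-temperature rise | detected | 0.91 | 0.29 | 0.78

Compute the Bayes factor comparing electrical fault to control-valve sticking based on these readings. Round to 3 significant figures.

2.56

The Bayes factor is the ratio of the joint likelihoods of the reading pattern under the two hypotheses (using 1 − P(present | H) for each absent reading).
  electrical fault: (1 − 0.19) × 0.31 × 0.29 = 0.072819
  control-valve sticking: (1 − 0.72) × 0.13 × 0.78 = 0.028392
Bayes factor = 0.072819 / 0.028392 ≈ 2.56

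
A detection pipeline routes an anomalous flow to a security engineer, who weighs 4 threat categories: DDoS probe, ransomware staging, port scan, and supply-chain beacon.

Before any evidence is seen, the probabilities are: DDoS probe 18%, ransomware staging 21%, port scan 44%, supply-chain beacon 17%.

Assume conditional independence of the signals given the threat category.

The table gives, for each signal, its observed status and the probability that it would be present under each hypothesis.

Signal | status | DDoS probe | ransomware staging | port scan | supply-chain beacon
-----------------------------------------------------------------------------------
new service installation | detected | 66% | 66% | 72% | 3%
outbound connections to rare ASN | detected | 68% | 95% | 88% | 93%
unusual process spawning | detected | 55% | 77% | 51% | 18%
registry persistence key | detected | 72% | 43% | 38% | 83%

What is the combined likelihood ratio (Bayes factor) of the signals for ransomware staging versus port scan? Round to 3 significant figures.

1.69

Take the product of per-signal likelihoods under each hypothesis, then divide.
  ransomware staging: 0.66 × 0.95 × 0.77 × 0.43 = 0.2076
  port scan: 0.72 × 0.88 × 0.51 × 0.38 = 0.12279
Bayes factor = 0.2076 / 0.12279 ≈ 1.69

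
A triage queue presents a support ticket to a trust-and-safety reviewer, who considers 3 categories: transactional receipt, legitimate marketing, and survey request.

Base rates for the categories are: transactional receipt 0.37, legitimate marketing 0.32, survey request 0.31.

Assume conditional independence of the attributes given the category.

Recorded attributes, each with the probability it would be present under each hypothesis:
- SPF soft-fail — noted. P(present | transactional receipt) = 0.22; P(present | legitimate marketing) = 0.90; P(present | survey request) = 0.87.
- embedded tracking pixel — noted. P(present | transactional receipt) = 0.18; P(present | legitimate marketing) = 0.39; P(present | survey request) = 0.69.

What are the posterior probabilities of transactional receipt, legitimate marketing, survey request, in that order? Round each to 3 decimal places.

For each hypothesis, the unnormalized posterior weight is prior × product of the attribute likelihoods:
  transactional receipt: 0.37 × 0.22 × 0.18 = 0.014652
  legitimate marketing: 0.32 × 0.90 × 0.39 = 0.11232
  survey request: 0.31 × 0.87 × 0.69 = 0.18609
Normalizing constant Z = 0.014652 + 0.11232 + 0.18609 = 0.31306.
P(transactional receipt | evidence) = 0.014652 / 0.31306 ≈ 0.047
P(legitimate marketing | evidence) = 0.11232 / 0.31306 ≈ 0.359
P(survey request | evidence) = 0.18609 / 0.31306 ≈ 0.594

0.047, 0.359, 0.594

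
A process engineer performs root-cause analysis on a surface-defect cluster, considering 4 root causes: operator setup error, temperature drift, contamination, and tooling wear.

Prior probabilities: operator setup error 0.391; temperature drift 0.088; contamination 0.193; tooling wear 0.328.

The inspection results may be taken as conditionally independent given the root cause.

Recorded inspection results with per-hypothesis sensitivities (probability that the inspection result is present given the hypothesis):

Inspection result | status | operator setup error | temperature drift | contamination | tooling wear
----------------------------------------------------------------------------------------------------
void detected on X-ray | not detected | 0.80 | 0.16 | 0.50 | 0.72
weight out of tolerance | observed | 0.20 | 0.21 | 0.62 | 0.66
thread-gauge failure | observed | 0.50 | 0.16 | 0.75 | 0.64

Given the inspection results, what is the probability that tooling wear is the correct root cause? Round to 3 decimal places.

0.413

Multiply each prior by the joint likelihood of the inspection result pattern (using 1 − P(present | H) for each absent inspection result):
  operator setup error: 0.391 × (1 − 0.80) × 0.20 × 0.50 = 0.00782
  temperature drift: 0.088 × (1 − 0.16) × 0.21 × 0.16 = 0.0024837
  contamination: 0.193 × (1 − 0.50) × 0.62 × 0.75 = 0.044873
  tooling wear: 0.328 × (1 − 0.72) × 0.66 × 0.64 = 0.038793
Marginal likelihood of the evidence = 0.093969.
P(tooling wear | evidence) = 0.038793 / 0.093969 ≈ 0.413.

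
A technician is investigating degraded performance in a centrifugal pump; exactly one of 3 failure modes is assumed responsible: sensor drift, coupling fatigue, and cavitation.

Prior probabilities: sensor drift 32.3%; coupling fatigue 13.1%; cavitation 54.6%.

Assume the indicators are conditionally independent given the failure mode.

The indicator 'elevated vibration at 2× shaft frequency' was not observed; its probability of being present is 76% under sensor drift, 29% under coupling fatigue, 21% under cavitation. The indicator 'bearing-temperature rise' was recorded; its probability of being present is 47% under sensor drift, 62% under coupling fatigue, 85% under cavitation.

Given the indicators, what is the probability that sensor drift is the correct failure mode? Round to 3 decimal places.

0.079

For each hypothesis, the unnormalized posterior weight is prior × product of the indicator likelihoods (using 1 − P(present | H) for each absent indicator):
  sensor drift: 0.323 × (1 − 0.76) × 0.47 = 0.036434
  coupling fatigue: 0.131 × (1 − 0.29) × 0.62 = 0.057666
  cavitation: 0.546 × (1 − 0.21) × 0.85 = 0.36664
Normalizing constant Z = 0.036434 + 0.057666 + 0.36664 = 0.46074.
P(sensor drift | evidence) = 0.036434 / 0.46074 ≈ 0.079.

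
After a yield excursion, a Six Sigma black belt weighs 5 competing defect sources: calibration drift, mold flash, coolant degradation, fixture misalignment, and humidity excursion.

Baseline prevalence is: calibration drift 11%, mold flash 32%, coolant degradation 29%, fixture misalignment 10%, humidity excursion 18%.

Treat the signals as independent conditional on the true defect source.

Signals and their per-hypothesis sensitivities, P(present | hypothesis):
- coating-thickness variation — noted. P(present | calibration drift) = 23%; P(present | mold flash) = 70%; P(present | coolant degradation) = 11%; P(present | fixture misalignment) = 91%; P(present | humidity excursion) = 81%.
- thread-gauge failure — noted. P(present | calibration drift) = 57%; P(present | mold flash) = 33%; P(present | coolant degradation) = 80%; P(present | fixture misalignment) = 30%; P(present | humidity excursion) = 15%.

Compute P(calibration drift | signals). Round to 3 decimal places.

0.088

Multiply each prior by the joint likelihood of the signal pattern:
  calibration drift: 0.11 × 0.23 × 0.57 = 0.014421
  mold flash: 0.32 × 0.70 × 0.33 = 0.07392
  coolant degradation: 0.29 × 0.11 × 0.80 = 0.02552
  fixture misalignment: 0.10 × 0.91 × 0.30 = 0.0273
  humidity excursion: 0.18 × 0.81 × 0.15 = 0.02187
The unnormalized weights sum to 0.16303.
P(calibration drift | evidence) = 0.014421 / 0.16303 ≈ 0.088.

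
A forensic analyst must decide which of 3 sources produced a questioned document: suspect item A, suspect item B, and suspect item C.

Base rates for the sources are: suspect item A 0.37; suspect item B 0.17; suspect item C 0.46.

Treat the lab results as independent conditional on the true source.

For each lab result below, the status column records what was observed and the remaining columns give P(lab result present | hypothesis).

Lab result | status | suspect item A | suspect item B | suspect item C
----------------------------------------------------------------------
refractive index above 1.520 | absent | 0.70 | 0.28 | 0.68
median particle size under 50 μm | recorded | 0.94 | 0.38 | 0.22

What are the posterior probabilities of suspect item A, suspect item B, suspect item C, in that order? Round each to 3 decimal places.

Multiply each prior by the joint likelihood of the lab result pattern (using 1 − P(present | H) for each absent lab result):
  suspect item A: 0.37 × (1 − 0.70) × 0.94 = 0.10434
  suspect item B: 0.17 × (1 − 0.28) × 0.38 = 0.046512
  suspect item C: 0.46 × (1 − 0.68) × 0.22 = 0.032384
The unnormalized weights sum to 0.18324.
P(suspect item A | evidence) = 0.10434 / 0.18324 ≈ 0.569
P(suspect item B | evidence) = 0.046512 / 0.18324 ≈ 0.254
P(suspect item C | evidence) = 0.032384 / 0.18324 ≈ 0.177

0.569, 0.254, 0.177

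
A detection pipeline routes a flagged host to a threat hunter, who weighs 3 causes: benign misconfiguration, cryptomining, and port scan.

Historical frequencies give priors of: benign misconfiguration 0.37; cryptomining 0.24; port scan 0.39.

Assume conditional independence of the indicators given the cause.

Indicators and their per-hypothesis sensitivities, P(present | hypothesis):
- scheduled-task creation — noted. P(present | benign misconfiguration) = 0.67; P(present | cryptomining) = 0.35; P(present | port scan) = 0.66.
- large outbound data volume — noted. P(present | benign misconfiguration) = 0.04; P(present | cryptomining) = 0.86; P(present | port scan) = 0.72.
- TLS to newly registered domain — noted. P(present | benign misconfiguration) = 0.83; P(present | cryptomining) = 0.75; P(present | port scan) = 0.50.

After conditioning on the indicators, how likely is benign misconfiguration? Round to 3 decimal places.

Multiply each prior by the joint likelihood of the indicator pattern:
  benign misconfiguration: 0.37 × 0.67 × 0.04 × 0.83 = 0.0082303
  cryptomining: 0.24 × 0.35 × 0.86 × 0.75 = 0.05418
  port scan: 0.39 × 0.66 × 0.72 × 0.50 = 0.092664
Normalizing constant Z = 0.0082303 + 0.05418 + 0.092664 = 0.15507.
P(benign misconfiguration | evidence) = 0.0082303 / 0.15507 ≈ 0.053.

0.053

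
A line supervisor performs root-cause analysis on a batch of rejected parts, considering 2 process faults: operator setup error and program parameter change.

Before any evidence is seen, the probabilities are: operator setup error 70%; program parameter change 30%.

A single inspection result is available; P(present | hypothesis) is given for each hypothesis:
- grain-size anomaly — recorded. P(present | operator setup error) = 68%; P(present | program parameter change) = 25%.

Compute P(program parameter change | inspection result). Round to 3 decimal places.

By Bayes' rule, the unnormalized weight for each hypothesis is prior × likelihood:
  operator setup error: 0.70 × 0.68 = 0.476
  program parameter change: 0.30 × 0.25 = 0.075
Normalizing constant Z = 0.476 + 0.075 = 0.551.
P(program parameter change | evidence) = 0.075 / 0.551 ≈ 0.136.

0.136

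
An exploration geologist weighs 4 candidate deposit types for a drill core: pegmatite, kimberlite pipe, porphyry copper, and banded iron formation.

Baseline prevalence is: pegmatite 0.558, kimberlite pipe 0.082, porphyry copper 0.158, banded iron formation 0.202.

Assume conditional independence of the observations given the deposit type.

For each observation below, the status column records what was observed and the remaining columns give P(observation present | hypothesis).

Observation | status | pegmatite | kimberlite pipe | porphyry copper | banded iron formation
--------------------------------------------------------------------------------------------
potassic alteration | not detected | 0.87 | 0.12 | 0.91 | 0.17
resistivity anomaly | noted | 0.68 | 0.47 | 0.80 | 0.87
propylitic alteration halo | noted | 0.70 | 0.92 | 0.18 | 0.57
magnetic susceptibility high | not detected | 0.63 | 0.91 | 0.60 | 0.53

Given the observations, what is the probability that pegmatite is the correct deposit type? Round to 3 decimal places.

By Bayes' rule with conditional independence, the unnormalized weight for each hypothesis is prior × ∏ likelihoods (using 1 − P(present | H) for each absent observation):
  pegmatite: 0.558 × (1 − 0.87) × 0.68 × 0.70 × (1 − 0.63) = 0.012776
  kimberlite pipe: 0.082 × (1 − 0.12) × 0.47 × 0.92 × (1 − 0.91) = 0.0028082
  porphyry copper: 0.158 × (1 − 0.91) × 0.80 × 0.18 × (1 − 0.60) = 0.00081907
  banded iron formation: 0.202 × (1 − 0.17) × 0.87 × 0.57 × (1 − 0.53) = 0.039077
Normalizing constant Z = 0.012776 + 0.0028082 + 0.00081907 + 0.039077 = 0.05548.
P(pegmatite | evidence) = 0.012776 / 0.05548 ≈ 0.230.

0.230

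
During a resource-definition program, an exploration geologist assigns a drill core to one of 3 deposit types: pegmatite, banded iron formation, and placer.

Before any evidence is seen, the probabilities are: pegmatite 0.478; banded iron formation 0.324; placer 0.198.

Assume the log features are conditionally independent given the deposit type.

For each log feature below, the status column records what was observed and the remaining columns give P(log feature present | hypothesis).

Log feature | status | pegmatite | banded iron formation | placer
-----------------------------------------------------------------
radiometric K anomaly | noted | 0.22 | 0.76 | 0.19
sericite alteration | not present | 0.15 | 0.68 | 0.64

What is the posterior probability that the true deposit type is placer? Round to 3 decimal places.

0.075

Multiply each prior by the joint likelihood of the log feature pattern (using 1 − P(present | H) for each absent log feature):
  pegmatite: 0.478 × 0.22 × (1 − 0.15) = 0.089386
  banded iron formation: 0.324 × 0.76 × (1 − 0.68) = 0.078797
  placer: 0.198 × 0.19 × (1 − 0.64) = 0.013543
Marginal likelihood of the evidence = 0.18173.
P(placer | evidence) = 0.013543 / 0.18173 ≈ 0.075.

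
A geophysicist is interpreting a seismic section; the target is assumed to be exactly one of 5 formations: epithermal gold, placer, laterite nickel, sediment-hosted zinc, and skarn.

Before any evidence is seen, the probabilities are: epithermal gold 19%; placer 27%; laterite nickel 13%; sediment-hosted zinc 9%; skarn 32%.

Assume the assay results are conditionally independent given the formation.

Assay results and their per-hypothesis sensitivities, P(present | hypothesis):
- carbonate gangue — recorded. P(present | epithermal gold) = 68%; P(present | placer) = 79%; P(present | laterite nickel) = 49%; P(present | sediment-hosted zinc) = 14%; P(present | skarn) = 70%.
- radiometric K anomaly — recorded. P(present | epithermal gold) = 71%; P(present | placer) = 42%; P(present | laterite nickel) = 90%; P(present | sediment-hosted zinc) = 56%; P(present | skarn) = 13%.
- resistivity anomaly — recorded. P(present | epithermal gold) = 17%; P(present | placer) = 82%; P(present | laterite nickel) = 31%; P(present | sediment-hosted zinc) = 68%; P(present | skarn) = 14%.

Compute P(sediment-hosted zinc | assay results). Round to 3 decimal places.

For each hypothesis, the unnormalized posterior weight is prior × product of the assay result likelihoods:
  epithermal gold: 0.19 × 0.68 × 0.71 × 0.17 = 0.015594
  placer: 0.27 × 0.79 × 0.42 × 0.82 = 0.073461
  laterite nickel: 0.13 × 0.49 × 0.90 × 0.31 = 0.017772
  sediment-hosted zinc: 0.09 × 0.14 × 0.56 × 0.68 = 0.0047981
  skarn: 0.32 × 0.70 × 0.13 × 0.14 = 0.0040768
Normalizing constant Z = 0.015594 + 0.073461 + 0.017772 + 0.0047981 + 0.0040768 = 0.1157.
P(sediment-hosted zinc | evidence) = 0.0047981 / 0.1157 ≈ 0.041.

0.041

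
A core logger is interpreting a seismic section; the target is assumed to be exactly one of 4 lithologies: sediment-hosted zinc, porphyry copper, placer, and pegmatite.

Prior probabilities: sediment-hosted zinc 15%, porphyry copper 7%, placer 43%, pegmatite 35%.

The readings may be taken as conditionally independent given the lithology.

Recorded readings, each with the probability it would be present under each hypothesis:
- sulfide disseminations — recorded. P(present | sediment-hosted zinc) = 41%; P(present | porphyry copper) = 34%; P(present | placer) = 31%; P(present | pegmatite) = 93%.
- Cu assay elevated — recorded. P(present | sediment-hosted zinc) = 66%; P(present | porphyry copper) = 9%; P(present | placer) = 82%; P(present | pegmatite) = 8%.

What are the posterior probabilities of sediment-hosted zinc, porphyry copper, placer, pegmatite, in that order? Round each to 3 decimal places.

For each hypothesis, the unnormalized posterior weight is prior × product of the reading likelihoods:
  sediment-hosted zinc: 0.15 × 0.41 × 0.66 = 0.04059
  porphyry copper: 0.07 × 0.34 × 0.09 = 0.002142
  placer: 0.43 × 0.31 × 0.82 = 0.10931
  pegmatite: 0.35 × 0.93 × 0.08 = 0.02604
Normalizing constant Z = 0.04059 + 0.002142 + 0.10931 + 0.02604 = 0.17808.
P(sediment-hosted zinc | evidence) = 0.04059 / 0.17808 ≈ 0.228
P(porphyry copper | evidence) = 0.002142 / 0.17808 ≈ 0.012
P(placer | evidence) = 0.10931 / 0.17808 ≈ 0.614
P(pegmatite | evidence) = 0.02604 / 0.17808 ≈ 0.146

0.228, 0.012, 0.614, 0.146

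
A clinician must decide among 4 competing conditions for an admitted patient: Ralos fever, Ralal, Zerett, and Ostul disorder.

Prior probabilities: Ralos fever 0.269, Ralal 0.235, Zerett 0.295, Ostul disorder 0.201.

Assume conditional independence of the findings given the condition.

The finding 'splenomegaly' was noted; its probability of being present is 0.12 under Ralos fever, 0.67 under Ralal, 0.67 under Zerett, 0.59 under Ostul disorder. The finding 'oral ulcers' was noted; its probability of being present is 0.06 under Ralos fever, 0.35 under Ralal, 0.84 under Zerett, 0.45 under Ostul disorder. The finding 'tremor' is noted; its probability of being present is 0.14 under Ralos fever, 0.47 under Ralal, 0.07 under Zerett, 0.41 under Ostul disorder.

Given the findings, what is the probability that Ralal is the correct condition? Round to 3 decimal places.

0.434

For each hypothesis, the unnormalized posterior weight is prior × product of the finding likelihoods:
  Ralos fever: 0.269 × 0.12 × 0.06 × 0.14 = 0.00027115
  Ralal: 0.235 × 0.67 × 0.35 × 0.47 = 0.025901
  Zerett: 0.295 × 0.67 × 0.84 × 0.07 = 0.011622
  Ostul disorder: 0.201 × 0.59 × 0.45 × 0.41 = 0.02188
Normalizing constant Z = 0.00027115 + 0.025901 + 0.011622 + 0.02188 = 0.059673.
P(Ralal | evidence) = 0.025901 / 0.059673 ≈ 0.434.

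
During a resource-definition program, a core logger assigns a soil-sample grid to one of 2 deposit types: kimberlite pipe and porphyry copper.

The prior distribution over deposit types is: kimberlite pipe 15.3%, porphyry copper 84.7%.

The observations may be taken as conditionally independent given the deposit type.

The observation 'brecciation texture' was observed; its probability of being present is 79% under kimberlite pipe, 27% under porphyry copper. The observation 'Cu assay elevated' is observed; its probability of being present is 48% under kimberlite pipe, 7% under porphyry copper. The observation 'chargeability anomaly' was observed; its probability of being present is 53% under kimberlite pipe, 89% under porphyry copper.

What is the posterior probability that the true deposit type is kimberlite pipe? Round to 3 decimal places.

By Bayes' rule with conditional independence, the unnormalized weight for each hypothesis is prior × ∏ likelihoods:
  kimberlite pipe: 0.153 × 0.79 × 0.48 × 0.53 = 0.030749
  porphyry copper: 0.847 × 0.27 × 0.07 × 0.89 = 0.014247
Normalizing constant Z = 0.030749 + 0.014247 = 0.044997.
P(kimberlite pipe | evidence) = 0.030749 / 0.044997 ≈ 0.683.

0.683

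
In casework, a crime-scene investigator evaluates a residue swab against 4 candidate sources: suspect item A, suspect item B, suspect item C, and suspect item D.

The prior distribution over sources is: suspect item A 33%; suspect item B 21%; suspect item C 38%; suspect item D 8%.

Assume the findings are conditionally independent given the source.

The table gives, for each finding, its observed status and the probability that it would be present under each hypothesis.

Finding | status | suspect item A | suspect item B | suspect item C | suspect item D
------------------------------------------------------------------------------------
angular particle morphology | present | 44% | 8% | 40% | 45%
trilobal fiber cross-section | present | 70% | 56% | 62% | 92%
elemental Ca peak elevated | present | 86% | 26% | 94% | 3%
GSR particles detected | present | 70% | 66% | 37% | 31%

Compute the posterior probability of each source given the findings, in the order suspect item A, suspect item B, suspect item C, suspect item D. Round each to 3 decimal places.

By Bayes' rule with conditional independence, the unnormalized weight for each hypothesis is prior × ∏ likelihoods:
  suspect item A: 0.33 × 0.44 × 0.70 × 0.86 × 0.70 = 0.061187
  suspect item B: 0.21 × 0.08 × 0.56 × 0.26 × 0.66 = 0.0016144
  suspect item C: 0.38 × 0.40 × 0.62 × 0.94 × 0.37 = 0.032777
  suspect item D: 0.08 × 0.45 × 0.92 × 0.03 × 0.31 = 0.00030802
Normalizing constant Z = 0.061187 + 0.0016144 + 0.032777 + 0.00030802 = 0.095886.
P(suspect item A | evidence) = 0.061187 / 0.095886 ≈ 0.638
P(suspect item B | evidence) = 0.0016144 / 0.095886 ≈ 0.017
P(suspect item C | evidence) = 0.032777 / 0.095886 ≈ 0.342
P(suspect item D | evidence) = 0.00030802 / 0.095886 ≈ 0.003

0.638, 0.017, 0.342, 0.003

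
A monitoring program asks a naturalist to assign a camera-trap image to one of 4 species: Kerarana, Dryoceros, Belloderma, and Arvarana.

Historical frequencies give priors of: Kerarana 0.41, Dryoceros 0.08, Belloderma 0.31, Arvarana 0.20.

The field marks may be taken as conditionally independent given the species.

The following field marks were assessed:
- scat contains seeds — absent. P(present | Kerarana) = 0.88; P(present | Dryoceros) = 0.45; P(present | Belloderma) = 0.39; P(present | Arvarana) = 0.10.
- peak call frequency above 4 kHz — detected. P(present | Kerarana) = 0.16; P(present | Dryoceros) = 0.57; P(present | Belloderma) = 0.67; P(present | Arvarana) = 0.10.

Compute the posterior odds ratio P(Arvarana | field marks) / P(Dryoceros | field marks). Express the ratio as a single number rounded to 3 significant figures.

0.718

Posterior odds equal prior odds times the likelihood ratio; only the two competing hypotheses matter (using 1 − P(present | H) for each absent field mark).
  Arvarana: 0.20 × (1 − 0.10) × 0.10 = 0.018
  Dryoceros: 0.08 × (1 − 0.45) × 0.57 = 0.02508
Odds(Arvarana : Dryoceros) = 0.018 / 0.02508 ≈ 0.718.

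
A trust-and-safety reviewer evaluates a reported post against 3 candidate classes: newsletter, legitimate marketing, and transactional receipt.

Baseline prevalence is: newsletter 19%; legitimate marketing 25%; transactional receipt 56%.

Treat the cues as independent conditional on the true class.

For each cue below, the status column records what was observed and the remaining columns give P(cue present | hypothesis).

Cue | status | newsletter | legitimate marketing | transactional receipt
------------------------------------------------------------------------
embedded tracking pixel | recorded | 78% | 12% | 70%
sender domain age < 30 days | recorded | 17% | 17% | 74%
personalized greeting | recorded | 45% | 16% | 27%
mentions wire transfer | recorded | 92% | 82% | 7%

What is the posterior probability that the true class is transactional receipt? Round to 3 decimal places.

0.331

For each hypothesis, the unnormalized posterior weight is prior × product of the cue likelihoods:
  newsletter: 0.19 × 0.78 × 0.17 × 0.45 × 0.92 = 0.01043
  legitimate marketing: 0.25 × 0.12 × 0.17 × 0.16 × 0.82 = 0.00066912
  transactional receipt: 0.56 × 0.70 × 0.74 × 0.27 × 0.07 = 0.0054825
The unnormalized weights sum to 0.016582.
P(transactional receipt | evidence) = 0.0054825 / 0.016582 ≈ 0.331.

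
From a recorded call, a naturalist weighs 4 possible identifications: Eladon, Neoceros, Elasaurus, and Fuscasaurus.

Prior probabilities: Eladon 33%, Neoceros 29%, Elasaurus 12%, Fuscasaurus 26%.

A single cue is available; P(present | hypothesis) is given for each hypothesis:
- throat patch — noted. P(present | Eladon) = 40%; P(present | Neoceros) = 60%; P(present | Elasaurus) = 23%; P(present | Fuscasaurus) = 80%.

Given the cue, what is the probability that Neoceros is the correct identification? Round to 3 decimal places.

0.321

Multiply each prior by the likelihood of the cue:
  Eladon: 0.33 × 0.40 = 0.132
  Neoceros: 0.29 × 0.60 = 0.174
  Elasaurus: 0.12 × 0.23 = 0.0276
  Fuscasaurus: 0.26 × 0.80 = 0.208
Marginal likelihood of the evidence = 0.5416.
P(Neoceros | evidence) = 0.174 / 0.5416 ≈ 0.321.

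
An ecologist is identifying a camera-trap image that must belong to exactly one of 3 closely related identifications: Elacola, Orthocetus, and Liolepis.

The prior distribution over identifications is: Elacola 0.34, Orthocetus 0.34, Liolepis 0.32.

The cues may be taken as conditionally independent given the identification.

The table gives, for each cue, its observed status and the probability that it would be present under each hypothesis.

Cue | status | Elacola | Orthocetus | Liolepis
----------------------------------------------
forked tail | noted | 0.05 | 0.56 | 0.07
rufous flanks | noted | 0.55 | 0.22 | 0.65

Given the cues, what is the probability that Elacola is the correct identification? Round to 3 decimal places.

0.142

For each hypothesis, the unnormalized posterior weight is prior × product of the cue likelihoods:
  Elacola: 0.34 × 0.05 × 0.55 = 0.00935
  Orthocetus: 0.34 × 0.56 × 0.22 = 0.041888
  Liolepis: 0.32 × 0.07 × 0.65 = 0.01456
Marginal likelihood of the evidence = 0.065798.
P(Elacola | evidence) = 0.00935 / 0.065798 ≈ 0.142.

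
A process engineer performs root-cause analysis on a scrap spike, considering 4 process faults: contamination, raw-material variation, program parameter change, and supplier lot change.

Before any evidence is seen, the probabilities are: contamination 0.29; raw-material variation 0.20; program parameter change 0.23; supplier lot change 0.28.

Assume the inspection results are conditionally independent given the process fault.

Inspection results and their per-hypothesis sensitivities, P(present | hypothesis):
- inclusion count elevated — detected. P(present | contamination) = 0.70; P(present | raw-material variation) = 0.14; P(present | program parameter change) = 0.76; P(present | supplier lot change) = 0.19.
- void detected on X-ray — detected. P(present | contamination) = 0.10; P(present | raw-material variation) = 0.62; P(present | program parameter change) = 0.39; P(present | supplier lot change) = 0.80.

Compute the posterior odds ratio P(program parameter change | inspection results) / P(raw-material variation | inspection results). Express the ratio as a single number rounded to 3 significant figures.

Unnormalized posterior weight (prior times the inspection result likelihoods) for each of the two hypotheses:
  program parameter change: 0.23 × 0.76 × 0.39 = 0.068172
  raw-material variation: 0.20 × 0.14 × 0.62 = 0.01736
Posterior odds = 0.068172 / 0.01736 ≈ 3.93.

3.93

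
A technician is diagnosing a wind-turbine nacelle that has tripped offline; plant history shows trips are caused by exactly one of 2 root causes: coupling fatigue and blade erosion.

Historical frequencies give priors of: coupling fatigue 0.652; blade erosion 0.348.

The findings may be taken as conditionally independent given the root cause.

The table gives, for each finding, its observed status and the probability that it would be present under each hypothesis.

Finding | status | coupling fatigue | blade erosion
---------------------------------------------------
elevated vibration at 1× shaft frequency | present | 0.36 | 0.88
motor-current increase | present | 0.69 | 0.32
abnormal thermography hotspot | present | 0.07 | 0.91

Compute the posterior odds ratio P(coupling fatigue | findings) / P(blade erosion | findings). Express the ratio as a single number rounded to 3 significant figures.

Unnormalized posterior weight (prior times the finding likelihoods) for each of the two hypotheses:
  coupling fatigue: 0.652 × 0.36 × 0.69 × 0.07 = 0.011337
  blade erosion: 0.348 × 0.88 × 0.32 × 0.91 = 0.089177
Posterior odds = 0.011337 / 0.089177 ≈ 0.127.

0.127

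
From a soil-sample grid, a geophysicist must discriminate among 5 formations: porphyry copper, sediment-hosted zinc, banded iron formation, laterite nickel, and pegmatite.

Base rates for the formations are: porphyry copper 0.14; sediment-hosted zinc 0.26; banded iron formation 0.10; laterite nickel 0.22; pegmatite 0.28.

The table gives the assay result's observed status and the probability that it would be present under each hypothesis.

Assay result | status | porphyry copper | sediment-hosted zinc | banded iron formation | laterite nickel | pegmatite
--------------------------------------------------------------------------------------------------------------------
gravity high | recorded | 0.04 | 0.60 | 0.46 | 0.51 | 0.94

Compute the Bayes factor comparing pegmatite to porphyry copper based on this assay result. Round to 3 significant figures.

23.5

The Bayes factor is the ratio of the two likelihoods.
  pegmatite: 0.94
  porphyry copper: 0.04
Bayes factor = 0.94 / 0.04 ≈ 23.5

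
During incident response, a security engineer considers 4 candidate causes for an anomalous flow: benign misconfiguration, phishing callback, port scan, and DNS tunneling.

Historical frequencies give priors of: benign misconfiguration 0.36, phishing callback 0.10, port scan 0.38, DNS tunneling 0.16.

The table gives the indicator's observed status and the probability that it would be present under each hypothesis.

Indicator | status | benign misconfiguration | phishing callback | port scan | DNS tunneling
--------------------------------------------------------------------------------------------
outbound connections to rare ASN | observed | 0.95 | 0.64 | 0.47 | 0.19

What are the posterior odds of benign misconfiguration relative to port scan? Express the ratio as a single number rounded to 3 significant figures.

1.91

Posterior odds equal prior odds times the likelihood ratio; only the two competing hypotheses matter.
  benign misconfiguration: 0.36 × 0.95 = 0.342
  port scan: 0.38 × 0.47 = 0.1786
Posterior odds = 0.342 / 0.1786 ≈ 1.91.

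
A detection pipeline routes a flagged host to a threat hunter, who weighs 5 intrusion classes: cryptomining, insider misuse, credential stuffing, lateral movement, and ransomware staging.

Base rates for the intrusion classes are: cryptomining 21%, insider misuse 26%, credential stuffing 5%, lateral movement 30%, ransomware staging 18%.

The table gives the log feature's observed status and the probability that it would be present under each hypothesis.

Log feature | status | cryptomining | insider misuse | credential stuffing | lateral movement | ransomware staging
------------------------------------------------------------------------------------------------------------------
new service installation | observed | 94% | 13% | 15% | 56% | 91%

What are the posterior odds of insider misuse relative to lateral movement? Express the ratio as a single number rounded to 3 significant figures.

0.201

Posterior odds equal prior odds times the likelihood ratio; only the two competing hypotheses matter.
  insider misuse: 0.26 × 0.13 = 0.0338
  lateral movement: 0.30 × 0.56 = 0.168
Odds(insider misuse : lateral movement) = 0.0338 / 0.168 ≈ 0.201.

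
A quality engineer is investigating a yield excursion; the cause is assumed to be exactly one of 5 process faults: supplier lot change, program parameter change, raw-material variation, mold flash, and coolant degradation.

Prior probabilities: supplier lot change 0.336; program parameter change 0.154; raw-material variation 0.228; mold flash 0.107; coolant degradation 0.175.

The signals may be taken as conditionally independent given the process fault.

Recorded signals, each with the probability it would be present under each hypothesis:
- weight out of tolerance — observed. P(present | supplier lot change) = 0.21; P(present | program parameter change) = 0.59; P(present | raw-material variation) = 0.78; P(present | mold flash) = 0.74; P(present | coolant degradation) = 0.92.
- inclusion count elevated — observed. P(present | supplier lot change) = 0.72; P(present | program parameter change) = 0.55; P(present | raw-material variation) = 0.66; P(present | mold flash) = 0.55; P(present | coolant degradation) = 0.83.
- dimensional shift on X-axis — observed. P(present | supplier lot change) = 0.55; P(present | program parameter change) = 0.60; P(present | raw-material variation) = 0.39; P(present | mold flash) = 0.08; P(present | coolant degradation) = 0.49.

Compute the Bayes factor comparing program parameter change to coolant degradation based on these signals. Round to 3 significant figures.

Take the product of per-signal likelihoods under each hypothesis, then divide.
  program parameter change: 0.59 × 0.55 × 0.60 = 0.1947
  coolant degradation: 0.92 × 0.83 × 0.49 = 0.37416
Bayes factor = 0.1947 / 0.37416 ≈ 0.520

0.520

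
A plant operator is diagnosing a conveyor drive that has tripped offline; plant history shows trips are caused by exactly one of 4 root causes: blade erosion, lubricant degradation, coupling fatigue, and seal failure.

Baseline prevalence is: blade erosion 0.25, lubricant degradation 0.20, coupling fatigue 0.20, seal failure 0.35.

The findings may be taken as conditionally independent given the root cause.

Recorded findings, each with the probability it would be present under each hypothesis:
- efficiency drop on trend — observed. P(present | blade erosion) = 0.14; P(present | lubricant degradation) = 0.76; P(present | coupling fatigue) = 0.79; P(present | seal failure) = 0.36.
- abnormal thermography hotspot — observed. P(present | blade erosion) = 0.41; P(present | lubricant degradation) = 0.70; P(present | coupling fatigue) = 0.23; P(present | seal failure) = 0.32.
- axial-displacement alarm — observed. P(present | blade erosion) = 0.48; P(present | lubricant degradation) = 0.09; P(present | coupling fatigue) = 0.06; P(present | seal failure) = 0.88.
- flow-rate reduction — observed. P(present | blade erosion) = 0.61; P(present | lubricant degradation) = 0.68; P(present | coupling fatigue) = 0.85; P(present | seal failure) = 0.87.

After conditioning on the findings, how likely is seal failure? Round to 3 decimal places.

0.711

Multiply each prior by the joint likelihood of the evidence pattern:
  blade erosion: 0.25 × 0.14 × 0.41 × 0.48 × 0.61 = 0.0042017
  lubricant degradation: 0.20 × 0.76 × 0.70 × 0.09 × 0.68 = 0.0065117
  coupling fatigue: 0.20 × 0.79 × 0.23 × 0.06 × 0.85 = 0.0018533
  seal failure: 0.35 × 0.36 × 0.32 × 0.88 × 0.87 = 0.030869
The unnormalized weights sum to 0.043436.
P(seal failure | evidence) = 0.030869 / 0.043436 ≈ 0.711.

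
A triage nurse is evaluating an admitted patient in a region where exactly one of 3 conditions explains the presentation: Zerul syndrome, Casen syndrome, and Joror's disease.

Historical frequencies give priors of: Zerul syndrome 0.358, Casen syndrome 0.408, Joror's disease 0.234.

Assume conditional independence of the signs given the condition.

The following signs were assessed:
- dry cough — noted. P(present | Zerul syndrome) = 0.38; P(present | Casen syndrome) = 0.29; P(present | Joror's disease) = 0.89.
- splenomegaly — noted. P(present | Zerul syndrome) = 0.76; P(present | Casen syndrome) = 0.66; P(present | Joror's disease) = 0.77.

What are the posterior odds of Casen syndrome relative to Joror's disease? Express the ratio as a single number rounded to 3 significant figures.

Posterior odds equal prior odds times the likelihood ratio; only the two competing hypotheses matter.
  Casen syndrome: 0.408 × 0.29 × 0.66 = 0.078091
  Joror's disease: 0.234 × 0.89 × 0.77 = 0.16036
Posterior odds = 0.078091 / 0.16036 ≈ 0.487.

0.487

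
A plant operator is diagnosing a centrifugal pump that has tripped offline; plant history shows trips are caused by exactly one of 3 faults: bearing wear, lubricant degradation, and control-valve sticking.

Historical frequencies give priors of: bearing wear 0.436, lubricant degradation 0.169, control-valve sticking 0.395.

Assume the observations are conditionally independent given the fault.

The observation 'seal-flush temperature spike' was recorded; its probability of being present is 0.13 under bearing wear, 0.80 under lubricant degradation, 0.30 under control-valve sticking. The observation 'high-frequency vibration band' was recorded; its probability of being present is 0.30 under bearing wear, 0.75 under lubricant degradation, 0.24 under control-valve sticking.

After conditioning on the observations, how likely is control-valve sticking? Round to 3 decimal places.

Multiply each prior by the joint likelihood of the evidence pattern:
  bearing wear: 0.436 × 0.13 × 0.30 = 0.017004
  lubricant degradation: 0.169 × 0.80 × 0.75 = 0.1014
  control-valve sticking: 0.395 × 0.30 × 0.24 = 0.02844
Normalizing constant Z = 0.017004 + 0.1014 + 0.02844 = 0.14684.
P(control-valve sticking | evidence) = 0.02844 / 0.14684 ≈ 0.194.

0.194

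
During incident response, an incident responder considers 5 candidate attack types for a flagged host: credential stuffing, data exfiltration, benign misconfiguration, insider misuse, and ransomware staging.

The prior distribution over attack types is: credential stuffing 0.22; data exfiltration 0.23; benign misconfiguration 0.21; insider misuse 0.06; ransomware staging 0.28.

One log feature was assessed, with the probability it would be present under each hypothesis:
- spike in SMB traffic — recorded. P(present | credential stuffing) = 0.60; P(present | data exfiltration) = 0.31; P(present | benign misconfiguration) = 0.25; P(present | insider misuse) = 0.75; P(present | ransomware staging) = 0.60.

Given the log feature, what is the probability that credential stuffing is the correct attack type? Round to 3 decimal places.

0.282

Multiply each prior by the likelihood of the log feature:
  credential stuffing: 0.22 × 0.60 = 0.132
  data exfiltration: 0.23 × 0.31 = 0.0713
  benign misconfiguration: 0.21 × 0.25 = 0.0525
  insider misuse: 0.06 × 0.75 = 0.045
  ransomware staging: 0.28 × 0.60 = 0.168
The unnormalized weights sum to 0.4688.
P(credential stuffing | evidence) = 0.132 / 0.4688 ≈ 0.282.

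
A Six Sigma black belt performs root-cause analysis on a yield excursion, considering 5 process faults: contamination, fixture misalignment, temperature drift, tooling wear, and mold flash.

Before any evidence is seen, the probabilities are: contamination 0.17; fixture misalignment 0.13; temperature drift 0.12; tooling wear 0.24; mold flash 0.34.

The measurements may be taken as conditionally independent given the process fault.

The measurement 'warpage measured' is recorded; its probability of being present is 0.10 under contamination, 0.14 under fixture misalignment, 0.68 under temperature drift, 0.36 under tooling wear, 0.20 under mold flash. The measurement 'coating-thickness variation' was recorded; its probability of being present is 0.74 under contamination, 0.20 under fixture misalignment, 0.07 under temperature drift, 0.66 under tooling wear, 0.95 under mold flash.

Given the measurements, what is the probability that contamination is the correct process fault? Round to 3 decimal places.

0.088

Multiply each prior by the joint likelihood of the measurement pattern:
  contamination: 0.17 × 0.10 × 0.74 = 0.01258
  fixture misalignment: 0.13 × 0.14 × 0.20 = 0.00364
  temperature drift: 0.12 × 0.68 × 0.07 = 0.005712
  tooling wear: 0.24 × 0.36 × 0.66 = 0.057024
  mold flash: 0.34 × 0.20 × 0.95 = 0.0646
Marginal likelihood of the evidence = 0.14356.
P(contamination | evidence) = 0.01258 / 0.14356 ≈ 0.088.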